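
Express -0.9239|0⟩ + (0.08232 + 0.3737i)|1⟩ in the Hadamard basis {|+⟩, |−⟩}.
(-0.5951 + 0.2642i)|+⟩ + (-0.7115 - 0.2642i)|−⟩

With |ψ⟩ = α|0⟩ + β|1⟩, the Hadamard-basis coefficients are ⟨+|ψ⟩ = (α + β)/√2 and ⟨−|ψ⟩ = (α − β)/√2.
Here α = -0.9239, β = (0.08232 + 0.3737i): (α + β)/√2 = (-0.5951 + 0.2642i), (α − β)/√2 = (-0.7115 - 0.2642i).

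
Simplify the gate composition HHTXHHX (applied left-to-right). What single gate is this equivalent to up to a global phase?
T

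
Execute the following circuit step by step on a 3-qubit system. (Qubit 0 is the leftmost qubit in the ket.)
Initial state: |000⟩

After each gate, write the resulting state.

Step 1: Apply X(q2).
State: |001⟩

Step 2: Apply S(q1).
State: |001⟩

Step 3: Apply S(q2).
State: i|001⟩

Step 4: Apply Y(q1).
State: -|011⟩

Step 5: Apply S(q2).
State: -i|011⟩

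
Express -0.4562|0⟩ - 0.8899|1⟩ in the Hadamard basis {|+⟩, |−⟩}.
-0.9518|+⟩ + 0.3067|−⟩

With |ψ⟩ = α|0⟩ + β|1⟩, the Hadamard-basis coefficients are ⟨+|ψ⟩ = (α + β)/√2 and ⟨−|ψ⟩ = (α − β)/√2.
Here α = -0.4562, β = -0.8899: (α + β)/√2 = -0.9518, (α − β)/√2 = 0.3067.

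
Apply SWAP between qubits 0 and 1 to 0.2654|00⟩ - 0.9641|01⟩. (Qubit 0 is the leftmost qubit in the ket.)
0.2654|00⟩ - 0.9641|10⟩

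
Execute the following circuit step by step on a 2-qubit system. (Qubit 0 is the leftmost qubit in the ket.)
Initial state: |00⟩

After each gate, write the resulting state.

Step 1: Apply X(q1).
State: |01⟩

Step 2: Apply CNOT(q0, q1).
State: |01⟩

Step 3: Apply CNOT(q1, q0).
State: |11⟩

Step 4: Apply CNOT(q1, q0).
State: |01⟩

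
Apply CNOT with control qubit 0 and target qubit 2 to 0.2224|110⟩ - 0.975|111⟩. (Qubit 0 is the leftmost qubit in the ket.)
-0.975|110⟩ + 0.2224|111⟩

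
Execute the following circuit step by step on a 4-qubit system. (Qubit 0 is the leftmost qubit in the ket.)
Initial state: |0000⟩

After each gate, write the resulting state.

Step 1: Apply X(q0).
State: |1000⟩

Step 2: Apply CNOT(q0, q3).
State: |1001⟩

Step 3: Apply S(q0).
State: i|1001⟩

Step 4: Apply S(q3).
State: -|1001⟩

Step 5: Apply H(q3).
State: -1/√2|1000⟩ + 1/√2|1001⟩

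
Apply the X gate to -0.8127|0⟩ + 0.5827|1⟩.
0.5827|0⟩ - 0.8127|1⟩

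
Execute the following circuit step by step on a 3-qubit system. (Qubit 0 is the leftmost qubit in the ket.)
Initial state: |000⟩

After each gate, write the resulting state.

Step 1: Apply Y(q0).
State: i|100⟩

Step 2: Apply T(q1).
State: i|100⟩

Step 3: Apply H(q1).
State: (1/√2)i|100⟩ + (1/√2)i|110⟩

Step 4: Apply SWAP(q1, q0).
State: (1/√2)i|010⟩ + (1/√2)i|110⟩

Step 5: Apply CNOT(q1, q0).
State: (1/√2)i|010⟩ + (1/√2)i|110⟩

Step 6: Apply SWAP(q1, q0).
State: (1/√2)i|100⟩ + (1/√2)i|110⟩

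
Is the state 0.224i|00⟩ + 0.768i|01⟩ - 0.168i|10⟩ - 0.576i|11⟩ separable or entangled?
Separable

Writing the state as a|00⟩ + b|01⟩ + c|10⟩ + d|11⟩, it is a product state iff ad − bc = 0.
Here (a, b, c, d) = (0.224i, 0.768i, -0.168i, -0.576i): ad − bc = (0.224i)(-0.576i) − (0.768i)(-0.168i) = 0, so the state is separable.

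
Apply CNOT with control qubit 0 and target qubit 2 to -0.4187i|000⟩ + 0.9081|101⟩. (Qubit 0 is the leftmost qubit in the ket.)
-0.4187i|000⟩ + 0.9081|100⟩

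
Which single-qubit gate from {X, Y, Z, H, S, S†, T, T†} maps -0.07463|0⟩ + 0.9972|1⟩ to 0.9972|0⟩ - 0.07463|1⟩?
X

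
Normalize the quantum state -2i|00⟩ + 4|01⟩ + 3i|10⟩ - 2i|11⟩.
-0.3482i|00⟩ + 0.6963|01⟩ + 0.5222i|10⟩ - 0.3482i|11⟩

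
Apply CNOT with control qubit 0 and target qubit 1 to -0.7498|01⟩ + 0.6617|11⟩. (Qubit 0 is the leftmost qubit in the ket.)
-0.7498|01⟩ + 0.6617|10⟩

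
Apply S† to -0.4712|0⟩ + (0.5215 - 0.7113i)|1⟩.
-0.4712|0⟩ + (-0.7113 - 0.5215i)|1⟩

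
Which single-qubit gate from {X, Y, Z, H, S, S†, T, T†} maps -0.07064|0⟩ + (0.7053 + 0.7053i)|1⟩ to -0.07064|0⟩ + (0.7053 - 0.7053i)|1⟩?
S†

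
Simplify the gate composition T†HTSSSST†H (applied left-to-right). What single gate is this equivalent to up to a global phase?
T†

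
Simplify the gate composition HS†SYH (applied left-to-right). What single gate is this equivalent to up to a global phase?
Y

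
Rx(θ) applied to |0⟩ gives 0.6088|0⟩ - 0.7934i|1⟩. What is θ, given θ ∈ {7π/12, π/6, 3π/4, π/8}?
7π/12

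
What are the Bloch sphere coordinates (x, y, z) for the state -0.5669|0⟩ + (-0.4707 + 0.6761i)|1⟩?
(0.5337, -0.7666, -0.3573)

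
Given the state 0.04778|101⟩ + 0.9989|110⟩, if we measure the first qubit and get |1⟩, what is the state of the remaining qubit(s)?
0.04778|01⟩ + 0.9989|10⟩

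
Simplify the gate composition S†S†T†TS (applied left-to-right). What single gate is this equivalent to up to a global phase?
S†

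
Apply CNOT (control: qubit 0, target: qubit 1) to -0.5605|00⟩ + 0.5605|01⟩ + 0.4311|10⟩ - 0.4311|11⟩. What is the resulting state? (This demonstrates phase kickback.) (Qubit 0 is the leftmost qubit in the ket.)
-0.5605|00⟩ + 0.5605|01⟩ - 0.4311|10⟩ + 0.4311|11⟩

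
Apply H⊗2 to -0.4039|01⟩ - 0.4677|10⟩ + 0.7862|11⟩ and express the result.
-0.0427|00⟩ - 0.425|01⟩ - 0.3612|10⟩ + 0.8289|11⟩

H⊗2 gives amp(|y⟩) = (1/2) Σ_x (−1)^(x·y) amp(|x⟩), where x·y is the number of positions in which both x and y have a 1.
|00⟩: (-0.4039 - 0.4677 + 0.7862)/2 = -0.0427
|01⟩: (0.4039 - 0.4677 - 0.7862)/2 = -0.425
|10⟩: (-0.4039 + 0.4677 - 0.7862)/2 = -0.3612
|11⟩: (0.4039 + 0.4677 + 0.7862)/2 = 0.8289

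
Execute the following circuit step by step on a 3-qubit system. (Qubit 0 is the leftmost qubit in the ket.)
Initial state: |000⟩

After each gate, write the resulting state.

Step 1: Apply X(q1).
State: |010⟩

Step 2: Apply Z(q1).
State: -|010⟩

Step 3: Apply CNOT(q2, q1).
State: -|010⟩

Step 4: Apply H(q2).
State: -1/√2|010⟩ - 1/√2|011⟩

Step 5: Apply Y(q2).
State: (1/√2)i|010⟩ - (1/√2)i|011⟩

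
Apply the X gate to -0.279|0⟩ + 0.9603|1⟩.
0.9603|0⟩ - 0.279|1⟩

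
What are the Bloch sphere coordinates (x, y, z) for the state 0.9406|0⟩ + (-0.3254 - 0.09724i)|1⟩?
(-0.6121, -0.1829, 0.7694)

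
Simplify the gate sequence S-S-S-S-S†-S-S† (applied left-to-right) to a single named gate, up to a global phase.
S†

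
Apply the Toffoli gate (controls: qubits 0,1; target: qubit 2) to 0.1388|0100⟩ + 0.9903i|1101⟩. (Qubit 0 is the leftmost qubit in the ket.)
0.1388|0100⟩ + 0.9903i|1111⟩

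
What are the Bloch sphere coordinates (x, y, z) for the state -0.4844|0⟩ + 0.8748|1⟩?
(-0.8475, 0, -0.5306)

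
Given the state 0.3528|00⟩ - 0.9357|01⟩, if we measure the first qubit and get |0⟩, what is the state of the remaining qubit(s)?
0.3528|0⟩ - 0.9357|1⟩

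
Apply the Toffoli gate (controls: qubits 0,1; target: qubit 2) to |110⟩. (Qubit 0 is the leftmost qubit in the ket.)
|111⟩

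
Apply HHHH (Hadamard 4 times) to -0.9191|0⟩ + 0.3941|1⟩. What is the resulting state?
-0.9191|0⟩ + 0.3941|1⟩

H² = I, so an even number of Hadamards cancels: H^4 = I and the state is unchanged.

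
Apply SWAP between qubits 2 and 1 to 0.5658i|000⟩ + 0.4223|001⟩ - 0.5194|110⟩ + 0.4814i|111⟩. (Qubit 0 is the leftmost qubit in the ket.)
0.5658i|000⟩ + 0.4223|010⟩ - 0.5194|101⟩ + 0.4814i|111⟩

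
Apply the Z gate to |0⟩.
|0⟩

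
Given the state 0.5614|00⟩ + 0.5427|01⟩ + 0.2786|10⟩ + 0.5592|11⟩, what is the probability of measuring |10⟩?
0.07762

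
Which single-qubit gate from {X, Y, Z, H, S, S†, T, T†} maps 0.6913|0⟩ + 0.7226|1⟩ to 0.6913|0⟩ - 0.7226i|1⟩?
S†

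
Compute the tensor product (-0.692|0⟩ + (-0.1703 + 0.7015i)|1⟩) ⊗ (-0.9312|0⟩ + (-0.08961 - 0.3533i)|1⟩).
0.6444|00⟩ + (0.06201 + 0.2445i)|01⟩ + (0.1586 - 0.6532i)|10⟩ + (0.2631 - 0.002694i)|11⟩

amp(|b₁b₂…⟩) = product of the factor amplitudes for bits b₁, b₂, …; only kets whose every factor amplitude is nonzero survive.
|00⟩: (-0.692)(-0.9312) = 0.6444
|01⟩: (-0.692)(-0.08961 - 0.3533i) = (0.06201 + 0.2445i)
|10⟩: (-0.1703 + 0.7015i)(-0.9312) = (0.1586 - 0.6532i)
|11⟩: (-0.1703 + 0.7015i)(-0.08961 - 0.3533i) = (0.2631 - 0.002694i)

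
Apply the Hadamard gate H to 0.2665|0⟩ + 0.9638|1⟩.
0.87|0⟩ - 0.4931|1⟩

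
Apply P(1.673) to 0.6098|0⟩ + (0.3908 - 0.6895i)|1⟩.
0.6098|0⟩ + (0.646 + 0.4591i)|1⟩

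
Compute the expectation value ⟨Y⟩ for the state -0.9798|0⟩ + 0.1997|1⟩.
0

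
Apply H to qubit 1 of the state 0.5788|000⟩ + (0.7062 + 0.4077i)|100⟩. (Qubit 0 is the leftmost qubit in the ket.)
0.4093|000⟩ + 0.4093|010⟩ + (0.4994 + 0.2883i)|100⟩ + (0.4994 + 0.2883i)|110⟩

H on qubit 1 mixes each pair of kets that differ only in qubit 1: amplitudes (a, b) of (|…0…⟩, |…1…⟩) become ((a + b)/√2, (a − b)/√2). Kets absent from the input have amplitude 0.
(|000⟩, |010⟩): (a, b) = (0.5788, 0) → (0.4093, 0.4093)
(|100⟩, |110⟩): (a, b) = ((0.7062 + 0.4077i), 0) → ((0.4994 + 0.2883i), (0.4994 + 0.2883i))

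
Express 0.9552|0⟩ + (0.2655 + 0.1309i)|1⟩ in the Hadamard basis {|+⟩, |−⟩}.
(0.8632 + 0.09256i)|+⟩ + (0.4877 - 0.09256i)|−⟩

With |ψ⟩ = α|0⟩ + β|1⟩, the Hadamard-basis coefficients are ⟨+|ψ⟩ = (α + β)/√2 and ⟨−|ψ⟩ = (α − β)/√2.
Here α = 0.9552, β = (0.2655 + 0.1309i): (α + β)/√2 = (0.8632 + 0.09256i), (α − β)/√2 = (0.4877 - 0.09256i).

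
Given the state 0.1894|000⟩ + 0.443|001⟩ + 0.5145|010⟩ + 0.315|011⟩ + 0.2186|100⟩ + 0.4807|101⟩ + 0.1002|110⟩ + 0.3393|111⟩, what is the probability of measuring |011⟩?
0.09923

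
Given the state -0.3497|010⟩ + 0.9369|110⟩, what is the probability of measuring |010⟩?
0.1223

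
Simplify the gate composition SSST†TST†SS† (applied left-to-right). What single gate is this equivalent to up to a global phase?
T†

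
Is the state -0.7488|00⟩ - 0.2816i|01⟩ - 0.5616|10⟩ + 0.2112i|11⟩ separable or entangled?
Entangled

Writing the state as a|00⟩ + b|01⟩ + c|10⟩ + d|11⟩, it is a product state iff ad − bc = 0.
Here (a, b, c, d) = (-0.7488, -0.2816i, -0.5616, 0.2112i): ad − bc = (-0.7488)(0.2112i) − (-0.2816i)(-0.5616) = -0.3163i ≠ 0, so the state is entangled.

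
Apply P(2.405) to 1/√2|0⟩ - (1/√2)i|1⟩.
1/√2|0⟩ + (0.475 + 0.5238i)|1⟩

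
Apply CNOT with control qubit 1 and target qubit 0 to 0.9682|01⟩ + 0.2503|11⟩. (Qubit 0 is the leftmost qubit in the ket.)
0.2503|01⟩ + 0.9682|11⟩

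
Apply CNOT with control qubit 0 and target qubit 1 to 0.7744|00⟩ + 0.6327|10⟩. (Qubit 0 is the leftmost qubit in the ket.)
0.7744|00⟩ + 0.6327|11⟩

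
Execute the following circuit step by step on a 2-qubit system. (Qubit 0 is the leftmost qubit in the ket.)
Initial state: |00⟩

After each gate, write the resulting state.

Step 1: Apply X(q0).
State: |10⟩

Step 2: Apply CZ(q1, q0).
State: |10⟩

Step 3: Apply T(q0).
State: (1/√2 + (1/√2)i)|10⟩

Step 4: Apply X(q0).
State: (1/√2 + (1/√2)i)|00⟩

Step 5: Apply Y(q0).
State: (-1/√2 + (1/√2)i)|10⟩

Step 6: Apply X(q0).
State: (-1/√2 + (1/√2)i)|00⟩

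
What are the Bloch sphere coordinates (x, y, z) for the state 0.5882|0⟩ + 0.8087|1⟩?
(0.9514, 0, -0.308)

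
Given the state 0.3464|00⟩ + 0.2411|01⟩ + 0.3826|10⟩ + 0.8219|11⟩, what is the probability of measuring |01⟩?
0.05813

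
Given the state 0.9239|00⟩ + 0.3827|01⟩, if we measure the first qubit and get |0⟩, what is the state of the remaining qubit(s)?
0.9239|0⟩ + 0.3827|1⟩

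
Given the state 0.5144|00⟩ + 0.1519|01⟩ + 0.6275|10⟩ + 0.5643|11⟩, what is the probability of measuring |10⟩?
0.3938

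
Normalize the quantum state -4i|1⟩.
-i|1⟩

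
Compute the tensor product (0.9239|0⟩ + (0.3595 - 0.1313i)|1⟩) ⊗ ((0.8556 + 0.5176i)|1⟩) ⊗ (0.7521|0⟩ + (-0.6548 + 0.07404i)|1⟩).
(0.5945 + 0.3597i)|010⟩ + (-0.553 - 0.2546i)|011⟩ + (0.2825 + 0.05546i)|110⟩ + (-0.2514 - 0.02048i)|111⟩

amp(|b₁b₂…⟩) = product of the factor amplitudes for bits b₁, b₂, …; only kets whose every factor amplitude is nonzero survive.
|010⟩: (0.9239)(0.8556 + 0.5176i)(0.7521) = (0.5945 + 0.3597i)
|011⟩: (0.9239)(0.8556 + 0.5176i)(-0.6548 + 0.07404i) = (-0.553 - 0.2546i)
|110⟩: (0.3595 - 0.1313i)(0.8556 + 0.5176i)(0.7521) = (0.2825 + 0.05546i)
|111⟩: (0.3595 - 0.1313i)(0.8556 + 0.5176i)(-0.6548 + 0.07404i) = (-0.2514 - 0.02048i)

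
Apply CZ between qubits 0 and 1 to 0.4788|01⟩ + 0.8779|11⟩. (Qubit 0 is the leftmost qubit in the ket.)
0.4788|01⟩ - 0.8779|11⟩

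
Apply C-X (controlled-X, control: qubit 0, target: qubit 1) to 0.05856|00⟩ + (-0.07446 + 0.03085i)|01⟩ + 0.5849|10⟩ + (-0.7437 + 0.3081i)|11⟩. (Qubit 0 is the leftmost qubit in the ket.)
0.05856|00⟩ + (-0.07446 + 0.03085i)|01⟩ + (-0.7437 + 0.3081i)|10⟩ + 0.5849|11⟩

C-X leaves the control-|0⟩ kets |00⟩, |01⟩ unchanged and applies X to qubit 1 on the control-|1⟩ pair (|10⟩, |11⟩).
X = [[0, 1], [1, 0]].
With a = amp(|10⟩) = 0.5849 and b = amp(|11⟩) = (-0.7437 + 0.3081i):
new amp(|10⟩) = (1)·b = (-0.7437 + 0.3081i)
new amp(|11⟩) = (1)·a = 0.5849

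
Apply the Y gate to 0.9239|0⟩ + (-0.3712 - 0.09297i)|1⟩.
(-0.09297 + 0.3712i)|0⟩ + 0.9239i|1⟩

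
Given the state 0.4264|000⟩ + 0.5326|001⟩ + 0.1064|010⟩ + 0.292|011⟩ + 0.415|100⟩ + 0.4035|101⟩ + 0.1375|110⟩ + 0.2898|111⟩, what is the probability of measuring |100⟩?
0.1722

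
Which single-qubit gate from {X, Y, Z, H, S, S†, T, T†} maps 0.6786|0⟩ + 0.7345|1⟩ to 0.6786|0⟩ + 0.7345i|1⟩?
S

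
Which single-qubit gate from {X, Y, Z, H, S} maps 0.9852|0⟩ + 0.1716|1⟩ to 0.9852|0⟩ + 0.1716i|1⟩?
S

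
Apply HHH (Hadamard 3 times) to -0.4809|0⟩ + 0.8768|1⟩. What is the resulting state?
0.2799|0⟩ - 0.96|1⟩

H² = I, so H^3 = H: a single Hadamard. With (a, b) = (-0.4809, 0.8768), H gives ((a + b)/√2, (a − b)/√2) = (0.2799, -0.96).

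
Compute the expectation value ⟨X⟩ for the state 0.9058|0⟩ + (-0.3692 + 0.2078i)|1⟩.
-0.6688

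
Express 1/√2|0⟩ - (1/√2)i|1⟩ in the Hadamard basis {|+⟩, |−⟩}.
(1/2 - (1/2)i)|+⟩ + (1/2 + (1/2)i)|−⟩

With |ψ⟩ = α|0⟩ + β|1⟩, the Hadamard-basis coefficients are ⟨+|ψ⟩ = (α + β)/√2 and ⟨−|ψ⟩ = (α − β)/√2.
Here α = 1/√2, β = -(1/√2)i: (α + β)/√2 = (1/2 - (1/2)i), (α − β)/√2 = (1/2 + (1/2)i).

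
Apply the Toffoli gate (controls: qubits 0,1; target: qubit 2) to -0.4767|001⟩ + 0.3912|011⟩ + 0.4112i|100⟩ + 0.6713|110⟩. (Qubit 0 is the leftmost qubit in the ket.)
-0.4767|001⟩ + 0.3912|011⟩ + 0.4112i|100⟩ + 0.6713|111⟩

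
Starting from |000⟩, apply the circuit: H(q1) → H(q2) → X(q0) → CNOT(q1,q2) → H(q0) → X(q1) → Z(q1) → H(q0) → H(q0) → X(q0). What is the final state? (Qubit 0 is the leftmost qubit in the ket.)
-1/√8|000⟩ - 1/√8|001⟩ + 1/√8|010⟩ + 1/√8|011⟩ + 1/√8|100⟩ + 1/√8|101⟩ - 1/√8|110⟩ - 1/√8|111⟩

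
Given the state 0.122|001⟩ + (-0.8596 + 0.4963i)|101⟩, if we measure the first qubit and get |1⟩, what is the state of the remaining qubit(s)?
(-0.866 + 0.5i)|01⟩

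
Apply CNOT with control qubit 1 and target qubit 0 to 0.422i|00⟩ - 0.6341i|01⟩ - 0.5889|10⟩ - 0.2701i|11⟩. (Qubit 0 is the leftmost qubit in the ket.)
0.422i|00⟩ - 0.2701i|01⟩ - 0.5889|10⟩ - 0.6341i|11⟩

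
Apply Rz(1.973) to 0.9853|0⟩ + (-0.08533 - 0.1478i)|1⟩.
(0.5435 - 0.8218i)|0⟩ + (0.07621 - 0.1527i)|1⟩

Rz(1.973) = [[e^(−iθ/2), 0], [0, e^(iθ/2)]] with e^(±iθ/2) = cos(θ/2) ± i·sin(θ/2); θ = 1.973, cos(θ/2) ≈ 0.551613, sin(θ/2) ≈ 0.8341.
With a = amp(|0⟩) = 0.9853 and b = amp(|1⟩) = (-0.08533 - 0.1478i):
new amp(|0⟩) = (0.551613 - 0.8341i)·a = (0.5435 - 0.8218i)
new amp(|1⟩) = (0.551613 + 0.8341i)·b = (0.07621 - 0.1527i)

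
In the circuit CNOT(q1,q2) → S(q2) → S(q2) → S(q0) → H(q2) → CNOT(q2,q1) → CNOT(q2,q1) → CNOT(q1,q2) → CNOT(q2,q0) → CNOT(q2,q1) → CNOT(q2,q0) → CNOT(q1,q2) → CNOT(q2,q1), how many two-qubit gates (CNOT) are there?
9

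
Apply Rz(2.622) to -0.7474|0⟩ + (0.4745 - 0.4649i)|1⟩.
(-0.192 + 0.7223i)|0⟩ + (0.5712 + 0.3392i)|1⟩

Rz(2.622) = [[e^(−iθ/2), 0], [0, e^(iθ/2)]] with e^(±iθ/2) = cos(θ/2) ± i·sin(θ/2); θ = 2.622, cos(θ/2) ≈ 0.256884, sin(θ/2) ≈ 0.966442.
With a = amp(|0⟩) = -0.7474 and b = amp(|1⟩) = (0.4745 - 0.4649i):
new amp(|0⟩) = (0.256884 - 0.966442i)·a = (-0.192 + 0.7223i)
new amp(|1⟩) = (0.256884 + 0.966442i)·b = (0.5712 + 0.3392i)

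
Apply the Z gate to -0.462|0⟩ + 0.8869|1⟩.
-0.462|0⟩ - 0.8869|1⟩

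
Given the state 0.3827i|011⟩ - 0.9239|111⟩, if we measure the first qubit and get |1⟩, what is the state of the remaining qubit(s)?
-|11⟩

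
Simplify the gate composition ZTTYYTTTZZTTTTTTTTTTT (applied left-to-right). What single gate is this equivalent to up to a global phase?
Z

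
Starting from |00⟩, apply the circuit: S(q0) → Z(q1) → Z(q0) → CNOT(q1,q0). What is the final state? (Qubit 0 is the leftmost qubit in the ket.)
|00⟩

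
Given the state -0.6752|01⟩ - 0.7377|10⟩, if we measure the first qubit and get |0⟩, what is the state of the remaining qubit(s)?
-|1⟩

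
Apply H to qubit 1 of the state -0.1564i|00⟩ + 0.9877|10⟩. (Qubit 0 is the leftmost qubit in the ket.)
-0.1106i|00⟩ - 0.1106i|01⟩ + 0.6984|10⟩ + 0.6984|11⟩

H on qubit 1 mixes each pair of kets that differ only in qubit 1: amplitudes (a, b) of (|…0…⟩, |…1…⟩) become ((a + b)/√2, (a − b)/√2). Kets absent from the input have amplitude 0.
(|00⟩, |01⟩): (a, b) = (-0.1564i, 0) → (-0.1106i, -0.1106i)
(|10⟩, |11⟩): (a, b) = (0.9877, 0) → (0.6984, 0.6984)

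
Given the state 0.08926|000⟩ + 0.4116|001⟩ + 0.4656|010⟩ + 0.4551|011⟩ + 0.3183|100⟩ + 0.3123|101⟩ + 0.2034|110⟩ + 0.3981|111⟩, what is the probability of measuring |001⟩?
0.1694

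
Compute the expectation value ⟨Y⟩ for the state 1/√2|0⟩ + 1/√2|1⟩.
0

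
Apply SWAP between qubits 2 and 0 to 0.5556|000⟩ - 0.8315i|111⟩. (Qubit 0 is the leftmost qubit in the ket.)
0.5556|000⟩ - 0.8315i|111⟩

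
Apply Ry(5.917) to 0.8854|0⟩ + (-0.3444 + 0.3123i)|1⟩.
(-0.8079 - 0.05686i)|0⟩ + (0.4998 - 0.3071i)|1⟩

Ry(5.917) = [[cos(θ/2), −sin(θ/2)], [sin(θ/2), cos(θ/2)]]; θ = 5.917, cos(θ/2) ≈ -0.983285, sin(θ/2) ≈ 0.182071.
With a = amp(|0⟩) = 0.8854 and b = amp(|1⟩) = (-0.3444 + 0.3123i):
new amp(|0⟩) = (-0.983285)·a + (-0.182071)·b = (-0.8079 - 0.05686i)
new amp(|1⟩) = (0.182071)·a + (-0.983285)·b = (0.4998 - 0.3071i)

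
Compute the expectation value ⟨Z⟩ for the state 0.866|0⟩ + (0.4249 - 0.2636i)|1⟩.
0.4999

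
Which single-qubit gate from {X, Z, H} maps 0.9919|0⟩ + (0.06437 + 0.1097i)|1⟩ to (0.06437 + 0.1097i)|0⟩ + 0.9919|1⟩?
X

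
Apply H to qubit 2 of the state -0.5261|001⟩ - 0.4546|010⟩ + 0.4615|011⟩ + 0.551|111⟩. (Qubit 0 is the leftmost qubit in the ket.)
-0.372|000⟩ + 0.372|001⟩ + 0.004879|010⟩ - 0.6478|011⟩ + 0.3896|110⟩ - 0.3896|111⟩

H on qubit 2 mixes each pair of kets that differ only in qubit 2: amplitudes (a, b) of (|…0…⟩, |…1…⟩) become ((a + b)/√2, (a − b)/√2). Kets absent from the input have amplitude 0.
(|000⟩, |001⟩): (a, b) = (0, -0.5261) → (-0.372, 0.372)
(|010⟩, |011⟩): (a, b) = (-0.4546, 0.4615) → (0.004879, -0.6478)
(|110⟩, |111⟩): (a, b) = (0, 0.551) → (0.3896, -0.3896)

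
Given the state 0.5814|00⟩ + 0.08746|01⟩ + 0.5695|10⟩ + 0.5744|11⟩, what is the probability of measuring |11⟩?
0.3299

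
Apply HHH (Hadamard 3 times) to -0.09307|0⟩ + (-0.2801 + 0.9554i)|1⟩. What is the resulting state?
(-0.2639 + 0.6756i)|0⟩ + (0.1323 - 0.6756i)|1⟩

H² = I, so H^3 = H: a single Hadamard. With (a, b) = (-0.09307, (-0.2801 + 0.9554i)), H gives ((a + b)/√2, (a − b)/√2) = ((-0.2639 + 0.6756i), (0.1323 - 0.6756i)).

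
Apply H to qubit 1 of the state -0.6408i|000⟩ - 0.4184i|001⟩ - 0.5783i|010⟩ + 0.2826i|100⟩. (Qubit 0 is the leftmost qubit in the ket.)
-0.862i|000⟩ - 0.2959i|001⟩ - 0.04419i|010⟩ - 0.2959i|011⟩ + 0.1998i|100⟩ + 0.1998i|110⟩

H on qubit 1 mixes each pair of kets that differ only in qubit 1: amplitudes (a, b) of (|…0…⟩, |…1…⟩) become ((a + b)/√2, (a − b)/√2). Kets absent from the input have amplitude 0.
(|000⟩, |010⟩): (a, b) = (-0.6408i, -0.5783i) → (-0.862i, -0.04419i)
(|001⟩, |011⟩): (a, b) = (-0.4184i, 0) → (-0.2959i, -0.2959i)
(|100⟩, |110⟩): (a, b) = (0.2826i, 0) → (0.1998i, 0.1998i)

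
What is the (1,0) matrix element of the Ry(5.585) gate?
0.342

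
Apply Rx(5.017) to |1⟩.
-0.5916i|0⟩ - 0.8062|1⟩

Rx(5.017) = [[cos(θ/2), −i·sin(θ/2)], [−i·sin(θ/2), cos(θ/2)]]; θ = 5.017, cos(θ/2) ≈ -0.806202, sin(θ/2) ≈ 0.591641.
With a = amp(|0⟩) = 0 and b = amp(|1⟩) = 1:
new amp(|0⟩) = (-0.806202)·a + (-0.591641i)·b = -0.5916i
new amp(|1⟩) = (-0.591641i)·a + (-0.806202)·b = -0.8062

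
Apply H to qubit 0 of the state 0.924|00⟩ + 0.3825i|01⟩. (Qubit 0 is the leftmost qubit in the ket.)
0.6534|00⟩ + 0.2705i|01⟩ + 0.6534|10⟩ + 0.2705i|11⟩

H on qubit 0 mixes each pair of kets that differ only in qubit 0: amplitudes (a, b) of (|…0…⟩, |…1…⟩) become ((a + b)/√2, (a − b)/√2). Kets absent from the input have amplitude 0.
(|00⟩, |10⟩): (a, b) = (0.924, 0) → (0.6534, 0.6534)
(|01⟩, |11⟩): (a, b) = (0.3825i, 0) → (0.2705i, 0.2705i)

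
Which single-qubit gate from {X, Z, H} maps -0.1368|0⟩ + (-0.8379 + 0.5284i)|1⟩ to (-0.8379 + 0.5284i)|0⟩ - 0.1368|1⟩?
X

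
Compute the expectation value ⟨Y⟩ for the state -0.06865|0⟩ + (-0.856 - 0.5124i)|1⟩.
0.07035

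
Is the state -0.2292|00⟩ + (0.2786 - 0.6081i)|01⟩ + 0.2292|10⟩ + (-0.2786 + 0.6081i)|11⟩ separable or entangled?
Separable

Writing the state as a|00⟩ + b|01⟩ + c|10⟩ + d|11⟩, it is a product state iff ad − bc = 0.
Here (a, b, c, d) = (-0.2292, (0.2786 - 0.6081i), 0.2292, (-0.2786 + 0.6081i)): ad − bc = (-0.2292)(-0.2786 + 0.6081i) − (0.2786 - 0.6081i)(0.2292) = 0, so the state is separable.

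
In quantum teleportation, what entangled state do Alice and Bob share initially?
Bell state |Φ+⟩ = (|00⟩ + |11⟩)/√2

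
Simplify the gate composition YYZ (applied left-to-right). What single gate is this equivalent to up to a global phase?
Z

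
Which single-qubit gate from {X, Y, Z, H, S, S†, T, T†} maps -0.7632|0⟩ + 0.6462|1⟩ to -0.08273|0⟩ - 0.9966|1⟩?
H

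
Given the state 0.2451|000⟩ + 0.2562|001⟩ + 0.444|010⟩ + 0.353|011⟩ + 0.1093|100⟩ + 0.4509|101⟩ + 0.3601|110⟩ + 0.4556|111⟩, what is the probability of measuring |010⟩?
0.1971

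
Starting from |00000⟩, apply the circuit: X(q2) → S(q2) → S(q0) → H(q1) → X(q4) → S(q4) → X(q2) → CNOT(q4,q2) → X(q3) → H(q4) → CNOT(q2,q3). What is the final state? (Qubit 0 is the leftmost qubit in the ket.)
-1/2|00100⟩ + 1/2|00101⟩ - 1/2|01100⟩ + 1/2|01101⟩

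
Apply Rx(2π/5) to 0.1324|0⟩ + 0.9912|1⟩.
(0.1071 - 0.5826i)|0⟩ + (0.8019 - 0.07782i)|1⟩

Rx(2π/5) = [[cos(θ/2), −i·sin(θ/2)], [−i·sin(θ/2), cos(θ/2)]]; θ = 2π/5, cos(θ/2) ≈ 0.809017, sin(θ/2) ≈ 0.587785.
With a = amp(|0⟩) = 0.1324 and b = amp(|1⟩) = 0.9912:
new amp(|0⟩) = (0.809017)·a + (-0.587785i)·b = (0.1071 - 0.5826i)
new amp(|1⟩) = (-0.587785i)·a + (0.809017)·b = (0.8019 - 0.07782i)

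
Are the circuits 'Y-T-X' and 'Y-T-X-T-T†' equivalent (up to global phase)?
Yes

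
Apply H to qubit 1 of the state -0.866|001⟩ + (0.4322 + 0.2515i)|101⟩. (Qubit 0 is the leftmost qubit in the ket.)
-0.6124|001⟩ - 0.6124|011⟩ + (0.3056 + 0.1778i)|101⟩ + (0.3056 + 0.1778i)|111⟩

H on qubit 1 mixes each pair of kets that differ only in qubit 1: amplitudes (a, b) of (|…0…⟩, |…1…⟩) become ((a + b)/√2, (a − b)/√2). Kets absent from the input have amplitude 0.
(|001⟩, |011⟩): (a, b) = (-0.866, 0) → (-0.6124, -0.6124)
(|101⟩, |111⟩): (a, b) = ((0.4322 + 0.2515i), 0) → ((0.3056 + 0.1778i), (0.3056 + 0.1778i))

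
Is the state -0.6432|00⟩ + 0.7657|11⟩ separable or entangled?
Entangled

Writing the state as a|00⟩ + b|01⟩ + c|10⟩ + d|11⟩, it is a product state iff ad − bc = 0.
Here (a, b, c, d) = (-0.6432, 0, 0, 0.7657): ad − bc = (-0.6432)(0.7657) − (0)(0) = -0.4925 ≠ 0, so the state is entangled.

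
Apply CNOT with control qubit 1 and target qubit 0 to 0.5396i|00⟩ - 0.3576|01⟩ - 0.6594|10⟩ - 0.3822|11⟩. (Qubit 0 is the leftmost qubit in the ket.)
0.5396i|00⟩ - 0.3822|01⟩ - 0.6594|10⟩ - 0.3576|11⟩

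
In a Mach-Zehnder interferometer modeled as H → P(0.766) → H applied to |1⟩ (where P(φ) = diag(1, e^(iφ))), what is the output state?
(0.1397 - 0.3466i)|0⟩ + (0.8603 + 0.3466i)|1⟩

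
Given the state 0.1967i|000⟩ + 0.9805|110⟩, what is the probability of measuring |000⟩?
0.03869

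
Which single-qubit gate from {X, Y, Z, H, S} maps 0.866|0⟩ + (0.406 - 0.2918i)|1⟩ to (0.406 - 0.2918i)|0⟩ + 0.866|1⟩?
X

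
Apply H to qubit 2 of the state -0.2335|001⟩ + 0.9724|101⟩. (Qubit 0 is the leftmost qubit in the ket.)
-0.1651|000⟩ + 0.1651|001⟩ + 0.6876|100⟩ - 0.6876|101⟩

H on qubit 2 mixes each pair of kets that differ only in qubit 2: amplitudes (a, b) of (|…0…⟩, |…1…⟩) become ((a + b)/√2, (a − b)/√2). Kets absent from the input have amplitude 0.
(|000⟩, |001⟩): (a, b) = (0, -0.2335) → (-0.1651, 0.1651)
(|100⟩, |101⟩): (a, b) = (0, 0.9724) → (0.6876, -0.6876)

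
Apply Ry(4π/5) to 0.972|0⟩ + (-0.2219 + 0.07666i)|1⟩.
(0.5114 - 0.07291i)|0⟩ + (0.8559 + 0.02369i)|1⟩

Ry(4π/5) = [[cos(θ/2), −sin(θ/2)], [sin(θ/2), cos(θ/2)]]; θ = 4π/5, cos(θ/2) ≈ 0.309017, sin(θ/2) ≈ 0.951057.
With a = amp(|0⟩) = 0.972 and b = amp(|1⟩) = (-0.2219 + 0.07666i):
new amp(|0⟩) = (0.309017)·a + (-0.951057)·b = (0.5114 - 0.07291i)
new amp(|1⟩) = (0.951057)·a + (0.309017)·b = (0.8559 + 0.02369i)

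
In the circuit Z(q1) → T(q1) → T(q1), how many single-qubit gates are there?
3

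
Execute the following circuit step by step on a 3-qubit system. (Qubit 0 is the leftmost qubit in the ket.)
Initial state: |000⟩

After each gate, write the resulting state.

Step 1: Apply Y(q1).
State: i|010⟩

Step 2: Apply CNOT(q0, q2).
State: i|010⟩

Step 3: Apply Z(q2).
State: i|010⟩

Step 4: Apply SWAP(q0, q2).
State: i|010⟩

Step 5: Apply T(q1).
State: (-1/√2 + (1/√2)i)|010⟩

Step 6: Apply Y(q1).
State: (1/√2 + (1/√2)i)|000⟩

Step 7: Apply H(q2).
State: (1/2 + (1/2)i)|000⟩ + (1/2 + (1/2)i)|001⟩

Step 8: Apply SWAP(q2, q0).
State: (1/2 + (1/2)i)|000⟩ + (1/2 + (1/2)i)|100⟩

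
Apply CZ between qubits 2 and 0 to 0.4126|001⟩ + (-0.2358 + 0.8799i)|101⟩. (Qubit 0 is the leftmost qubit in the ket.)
0.4126|001⟩ + (0.2358 - 0.8799i)|101⟩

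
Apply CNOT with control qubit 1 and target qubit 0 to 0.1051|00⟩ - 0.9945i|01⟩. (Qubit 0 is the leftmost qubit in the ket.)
0.1051|00⟩ - 0.9945i|11⟩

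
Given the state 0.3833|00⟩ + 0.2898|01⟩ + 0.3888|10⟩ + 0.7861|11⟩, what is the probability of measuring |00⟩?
0.1469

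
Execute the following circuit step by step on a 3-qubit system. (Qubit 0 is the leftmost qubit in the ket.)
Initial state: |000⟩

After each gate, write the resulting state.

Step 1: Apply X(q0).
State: |100⟩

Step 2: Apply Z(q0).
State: -|100⟩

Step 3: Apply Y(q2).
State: -i|101⟩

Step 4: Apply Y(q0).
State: -|001⟩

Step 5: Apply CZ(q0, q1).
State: -|001⟩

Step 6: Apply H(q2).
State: -1/√2|000⟩ + 1/√2|001⟩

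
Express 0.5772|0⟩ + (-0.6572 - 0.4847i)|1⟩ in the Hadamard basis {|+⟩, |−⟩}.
(-0.05657 - 0.3427i)|+⟩ + (0.8729 + 0.3427i)|−⟩

With |ψ⟩ = α|0⟩ + β|1⟩, the Hadamard-basis coefficients are ⟨+|ψ⟩ = (α + β)/√2 and ⟨−|ψ⟩ = (α − β)/√2.
Here α = 0.5772, β = (-0.6572 - 0.4847i): (α + β)/√2 = (-0.05657 - 0.3427i), (α − β)/√2 = (0.8729 + 0.3427i).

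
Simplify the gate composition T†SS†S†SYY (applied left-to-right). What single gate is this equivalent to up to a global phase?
T†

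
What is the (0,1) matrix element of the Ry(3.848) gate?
-0.9383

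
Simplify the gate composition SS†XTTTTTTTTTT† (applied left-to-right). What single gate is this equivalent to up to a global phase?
X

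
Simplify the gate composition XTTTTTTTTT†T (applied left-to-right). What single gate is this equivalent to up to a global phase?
X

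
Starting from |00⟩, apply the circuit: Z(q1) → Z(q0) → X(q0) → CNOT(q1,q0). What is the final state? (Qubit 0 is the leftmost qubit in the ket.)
|10⟩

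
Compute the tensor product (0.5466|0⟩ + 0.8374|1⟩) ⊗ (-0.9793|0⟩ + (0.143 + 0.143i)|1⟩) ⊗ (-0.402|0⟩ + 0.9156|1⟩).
0.2152|000⟩ - 0.4901|001⟩ + (-0.03142 - 0.03142i)|010⟩ + (0.07157 + 0.07157i)|011⟩ + 0.3297|100⟩ - 0.7509|101⟩ + (-0.04814 - 0.04814i)|110⟩ + (0.1096 + 0.1096i)|111⟩

amp(|b₁b₂…⟩) = product of the factor amplitudes for bits b₁, b₂, …; only kets whose every factor amplitude is nonzero survive.
|000⟩: (0.5466)(-0.9793)(-0.402) = 0.2152
|001⟩: (0.5466)(-0.9793)(0.9156) = -0.4901
|010⟩: (0.5466)(0.143 + 0.143i)(-0.402) = (-0.03142 - 0.03142i)
|011⟩: (0.5466)(0.143 + 0.143i)(0.9156) = (0.07157 + 0.07157i)
|100⟩: (0.8374)(-0.9793)(-0.402) = 0.3297
|101⟩: (0.8374)(-0.9793)(0.9156) = -0.7509
|110⟩: (0.8374)(0.143 + 0.143i)(-0.402) = (-0.04814 - 0.04814i)
|111⟩: (0.8374)(0.143 + 0.143i)(0.9156) = (0.1096 + 0.1096i)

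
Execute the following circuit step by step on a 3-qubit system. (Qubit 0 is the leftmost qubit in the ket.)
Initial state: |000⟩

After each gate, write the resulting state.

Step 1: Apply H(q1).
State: 1/√2|000⟩ + 1/√2|010⟩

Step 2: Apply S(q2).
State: 1/√2|000⟩ + 1/√2|010⟩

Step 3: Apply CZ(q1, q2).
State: 1/√2|000⟩ + 1/√2|010⟩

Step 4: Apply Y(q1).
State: -(1/√2)i|000⟩ + (1/√2)i|010⟩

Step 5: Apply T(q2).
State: -(1/√2)i|000⟩ + (1/√2)i|010⟩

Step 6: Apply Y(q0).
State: 1/√2|100⟩ - 1/√2|110⟩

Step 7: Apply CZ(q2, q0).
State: 1/√2|100⟩ - 1/√2|110⟩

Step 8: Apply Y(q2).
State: (1/√2)i|101⟩ - (1/√2)i|111⟩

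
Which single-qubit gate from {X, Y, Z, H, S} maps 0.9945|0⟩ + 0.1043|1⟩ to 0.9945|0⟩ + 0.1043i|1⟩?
S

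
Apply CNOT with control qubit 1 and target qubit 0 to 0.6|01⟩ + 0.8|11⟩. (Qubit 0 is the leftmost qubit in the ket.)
0.8|01⟩ + 0.6|11⟩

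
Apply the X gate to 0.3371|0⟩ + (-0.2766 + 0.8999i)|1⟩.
(-0.2766 + 0.8999i)|0⟩ + 0.3371|1⟩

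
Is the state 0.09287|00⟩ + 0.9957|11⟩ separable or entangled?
Entangled

Writing the state as a|00⟩ + b|01⟩ + c|10⟩ + d|11⟩, it is a product state iff ad − bc = 0.
Here (a, b, c, d) = (0.09287, 0, 0, 0.9957): ad − bc = (0.09287)(0.9957) − (0)(0) = 0.09247 ≠ 0, so the state is entangled.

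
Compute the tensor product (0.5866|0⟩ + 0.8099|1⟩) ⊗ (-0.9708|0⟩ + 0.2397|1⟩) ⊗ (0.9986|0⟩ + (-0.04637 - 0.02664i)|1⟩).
-0.5687|000⟩ + (0.02641 + 0.01517i)|001⟩ + 0.1404|010⟩ + (-0.00652 - 0.003746i)|011⟩ - 0.7852|100⟩ + (0.03646 + 0.02095i)|101⟩ + 0.1939|110⟩ + (-0.009002 - 0.005172i)|111⟩

amp(|b₁b₂…⟩) = product of the factor amplitudes for bits b₁, b₂, …; only kets whose every factor amplitude is nonzero survive.
|000⟩: (0.5866)(-0.9708)(0.9986) = -0.5687
|001⟩: (0.5866)(-0.9708)(-0.04637 - 0.02664i) = (0.02641 + 0.01517i)
|010⟩: (0.5866)(0.2397)(0.9986) = 0.1404
|011⟩: (0.5866)(0.2397)(-0.04637 - 0.02664i) = (-0.00652 - 0.003746i)
|100⟩: (0.8099)(-0.9708)(0.9986) = -0.7852
|101⟩: (0.8099)(-0.9708)(-0.04637 - 0.02664i) = (0.03646 + 0.02095i)
|110⟩: (0.8099)(0.2397)(0.9986) = 0.1939
|111⟩: (0.8099)(0.2397)(-0.04637 - 0.02664i) = (-0.009002 - 0.005172i)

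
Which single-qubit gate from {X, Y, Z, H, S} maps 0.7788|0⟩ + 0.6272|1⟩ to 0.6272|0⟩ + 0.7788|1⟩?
X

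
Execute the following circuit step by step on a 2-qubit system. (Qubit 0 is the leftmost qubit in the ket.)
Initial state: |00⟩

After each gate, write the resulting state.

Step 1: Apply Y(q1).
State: i|01⟩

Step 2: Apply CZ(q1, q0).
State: i|01⟩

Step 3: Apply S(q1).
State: -|01⟩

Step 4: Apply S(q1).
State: -i|01⟩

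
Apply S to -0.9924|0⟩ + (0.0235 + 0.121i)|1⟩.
-0.9924|0⟩ + (-0.121 + 0.0235i)|1⟩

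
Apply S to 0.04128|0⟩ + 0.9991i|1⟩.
0.04128|0⟩ - 0.9991|1⟩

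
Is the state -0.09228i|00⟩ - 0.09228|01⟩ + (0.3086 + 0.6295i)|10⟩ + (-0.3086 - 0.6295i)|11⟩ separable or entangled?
Entangled

Writing the state as a|00⟩ + b|01⟩ + c|10⟩ + d|11⟩, it is a product state iff ad − bc = 0.
Here (a, b, c, d) = (-0.09228i, -0.09228, (0.3086 + 0.6295i), (-0.3086 - 0.6295i)): ad − bc = (-0.09228i)(-0.3086 - 0.6295i) − (-0.09228)(0.3086 + 0.6295i) = (-0.02961 + 0.08657i) ≠ 0, so the state is entangled.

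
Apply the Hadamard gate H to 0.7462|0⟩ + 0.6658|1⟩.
0.9984|0⟩ + 0.05685|1⟩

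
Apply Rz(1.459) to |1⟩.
(0.7455 + 0.6665i)|1⟩

Rz(1.459) = [[e^(−iθ/2), 0], [0, e^(iθ/2)]] with e^(±iθ/2) = cos(θ/2) ± i·sin(θ/2); θ = 1.459, cos(θ/2) ≈ 0.745508, sin(θ/2) ≈ 0.666497.
With a = amp(|0⟩) = 0 and b = amp(|1⟩) = 1:
new amp(|0⟩) = (0.745508 - 0.666497i)·a = 0
new amp(|1⟩) = (0.745508 + 0.666497i)·b = (0.7455 + 0.6665i)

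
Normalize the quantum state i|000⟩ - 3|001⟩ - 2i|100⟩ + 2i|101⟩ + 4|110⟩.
0.1715i|000⟩ - 0.5145|001⟩ - 0.343i|100⟩ + 0.343i|101⟩ + 0.686|110⟩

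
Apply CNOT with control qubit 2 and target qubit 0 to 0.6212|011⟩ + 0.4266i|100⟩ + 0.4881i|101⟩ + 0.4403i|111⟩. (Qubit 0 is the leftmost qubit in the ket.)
0.4881i|001⟩ + 0.4403i|011⟩ + 0.4266i|100⟩ + 0.6212|111⟩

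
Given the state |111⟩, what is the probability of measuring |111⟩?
1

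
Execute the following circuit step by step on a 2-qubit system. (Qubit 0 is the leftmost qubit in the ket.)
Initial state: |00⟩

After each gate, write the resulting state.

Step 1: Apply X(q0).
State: |10⟩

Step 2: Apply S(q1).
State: |10⟩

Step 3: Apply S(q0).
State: i|10⟩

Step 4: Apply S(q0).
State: -|10⟩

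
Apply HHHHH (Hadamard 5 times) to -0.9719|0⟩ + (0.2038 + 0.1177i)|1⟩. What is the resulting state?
(-0.5431 + 0.08323i)|0⟩ + (-0.8313 - 0.08323i)|1⟩

H² = I, so H^5 = H: a single Hadamard. With (a, b) = (-0.9719, (0.2038 + 0.1177i)), H gives ((a + b)/√2, (a − b)/√2) = ((-0.5431 + 0.08323i), (-0.8313 - 0.08323i)).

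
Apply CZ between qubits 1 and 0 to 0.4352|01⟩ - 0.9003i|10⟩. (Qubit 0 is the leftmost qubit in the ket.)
0.4352|01⟩ - 0.9003i|10⟩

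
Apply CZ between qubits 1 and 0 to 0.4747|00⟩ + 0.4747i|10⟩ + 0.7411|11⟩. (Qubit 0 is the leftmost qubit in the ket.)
0.4747|00⟩ + 0.4747i|10⟩ - 0.7411|11⟩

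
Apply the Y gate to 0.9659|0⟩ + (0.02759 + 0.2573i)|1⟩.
(0.2573 - 0.02759i)|0⟩ + 0.9659i|1⟩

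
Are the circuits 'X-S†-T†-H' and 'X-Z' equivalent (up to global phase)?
No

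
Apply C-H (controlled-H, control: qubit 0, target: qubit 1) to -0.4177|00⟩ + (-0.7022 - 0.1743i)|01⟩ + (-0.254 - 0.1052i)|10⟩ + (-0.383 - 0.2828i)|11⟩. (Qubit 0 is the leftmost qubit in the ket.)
-0.4177|00⟩ + (-0.7022 - 0.1743i)|01⟩ + (-0.4504 - 0.2744i)|10⟩ + (0.09122 + 0.1256i)|11⟩

C-H leaves the control-|0⟩ kets |00⟩, |01⟩ unchanged and applies H to qubit 1 on the control-|1⟩ pair (|10⟩, |11⟩).
H = [[1/√2, 1/√2], [1/√2, -1/√2]].
With a = amp(|10⟩) = (-0.254 - 0.1052i) and b = amp(|11⟩) = (-0.383 - 0.2828i):
new amp(|10⟩) = (1/√2)·a + (1/√2)·b = (-0.4504 - 0.2744i)
new amp(|11⟩) = (1/√2)·a + (-1/√2)·b = (0.09122 + 0.1256i)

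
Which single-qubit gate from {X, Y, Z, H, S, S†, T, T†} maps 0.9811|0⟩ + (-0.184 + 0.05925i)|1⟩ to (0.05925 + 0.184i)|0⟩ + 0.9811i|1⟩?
Y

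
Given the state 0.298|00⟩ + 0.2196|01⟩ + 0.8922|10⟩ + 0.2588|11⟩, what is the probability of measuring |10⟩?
0.796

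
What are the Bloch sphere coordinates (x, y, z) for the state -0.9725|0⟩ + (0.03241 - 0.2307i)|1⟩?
(-0.06304, 0.4487, 0.8915)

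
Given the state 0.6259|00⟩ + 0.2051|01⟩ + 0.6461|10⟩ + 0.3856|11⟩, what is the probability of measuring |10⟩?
0.4174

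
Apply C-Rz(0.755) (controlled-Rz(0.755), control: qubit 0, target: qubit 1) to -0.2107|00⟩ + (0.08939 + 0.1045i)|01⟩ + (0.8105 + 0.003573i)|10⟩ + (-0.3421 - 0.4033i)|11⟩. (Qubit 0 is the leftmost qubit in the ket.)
-0.2107|00⟩ + (0.08939 + 0.1045i)|01⟩ + (0.7547 - 0.2954i)|10⟩ + (-0.1694 - 0.501i)|11⟩

C-Rz(0.755) leaves the control-|0⟩ kets |00⟩, |01⟩ unchanged and applies Rz(0.755) to qubit 1 on the control-|1⟩ pair (|10⟩, |11⟩).
Rz(0.755) = [[e^(−iθ/2), 0], [0, e^(iθ/2)]] with e^(±iθ/2) = cos(θ/2) ± i·sin(θ/2); θ = 0.755, cos(θ/2) ≈ 0.929589, sin(θ/2) ≈ 0.368598.
With a = amp(|10⟩) = (0.8105 + 0.003573i) and b = amp(|11⟩) = (-0.3421 - 0.4033i):
new amp(|10⟩) = (0.929589 - 0.368598i)·a = (0.7547 - 0.2954i)
new amp(|11⟩) = (0.929589 + 0.368598i)·b = (-0.1694 - 0.501i)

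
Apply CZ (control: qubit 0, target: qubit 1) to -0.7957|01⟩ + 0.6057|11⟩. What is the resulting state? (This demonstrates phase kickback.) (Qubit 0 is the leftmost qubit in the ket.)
-0.7957|01⟩ - 0.6057|11⟩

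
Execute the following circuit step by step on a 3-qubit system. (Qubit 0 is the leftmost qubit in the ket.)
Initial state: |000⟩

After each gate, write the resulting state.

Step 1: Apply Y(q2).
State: i|001⟩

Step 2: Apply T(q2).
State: (-1/√2 + (1/√2)i)|001⟩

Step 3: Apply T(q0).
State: (-1/√2 + (1/√2)i)|001⟩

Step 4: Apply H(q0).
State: (-1/2 + (1/2)i)|001⟩ + (-1/2 + (1/2)i)|101⟩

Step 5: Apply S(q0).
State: (-1/2 + (1/2)i)|001⟩ + (-1/2 - (1/2)i)|101⟩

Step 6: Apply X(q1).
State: (-1/2 + (1/2)i)|011⟩ + (-1/2 - (1/2)i)|111⟩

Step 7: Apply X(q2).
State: (-1/2 + (1/2)i)|010⟩ + (-1/2 - (1/2)i)|110⟩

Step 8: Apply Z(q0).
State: (-1/2 + (1/2)i)|010⟩ + (1/2 + (1/2)i)|110⟩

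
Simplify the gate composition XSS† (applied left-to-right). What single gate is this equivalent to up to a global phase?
X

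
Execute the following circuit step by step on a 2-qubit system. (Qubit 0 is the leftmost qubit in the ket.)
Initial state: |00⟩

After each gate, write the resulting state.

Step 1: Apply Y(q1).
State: i|01⟩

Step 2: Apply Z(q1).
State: -i|01⟩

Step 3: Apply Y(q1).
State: -|00⟩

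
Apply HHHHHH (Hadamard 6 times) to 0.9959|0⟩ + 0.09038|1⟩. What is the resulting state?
0.9959|0⟩ + 0.09038|1⟩

H² = I, so an even number of Hadamards cancels: H^6 = I and the state is unchanged.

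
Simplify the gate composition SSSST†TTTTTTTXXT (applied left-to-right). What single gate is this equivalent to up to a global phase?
T†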